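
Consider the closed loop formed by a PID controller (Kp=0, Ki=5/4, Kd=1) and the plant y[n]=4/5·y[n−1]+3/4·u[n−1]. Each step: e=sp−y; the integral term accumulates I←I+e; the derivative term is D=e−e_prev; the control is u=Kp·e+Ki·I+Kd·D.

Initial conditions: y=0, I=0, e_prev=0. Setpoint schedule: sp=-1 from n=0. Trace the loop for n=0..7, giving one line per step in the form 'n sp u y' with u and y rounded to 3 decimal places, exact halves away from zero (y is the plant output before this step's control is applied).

(exact arithmetic carried between steps; '≈' marks a value shown rounded to 6 d.p. or computed from one; I and e_prev carry over from the previous line; the table rounds u and y to 3 d.p., halves away from zero)
n=0: y=0, sp=-1, e=sp−y=-1; I=-1, D=e−e_prev=-1; u=0·(-1)+5/4·(-1)+1·(-1)=-2.25; next y=4/5·0+3/4·(-2.25)=-1.6875
n=1: y=-1.6875, sp=-1, e=sp−y=0.6875; I=-0.3125, D=e−e_prev=1.6875; u=0·0.6875+5/4·(-0.3125)+1·1.6875=1.296875; next y=4/5·(-1.6875)+3/4·1.296875≈-0.377344
n=2: y≈-0.377344, sp=-1, e=sp−y≈-0.622656; I≈-0.935156, D=e−e_prev≈-1.310156; u=0·(-0.622656)+5/4·(-0.935156)+1·(-1.310156)≈-2.479102; next y=4/5·(-0.377344)+3/4·(-2.479102)≈-2.161201
n=3: y≈-2.161201, sp=-1, e=sp−y≈1.161201; I≈0.226045, D=e−e_prev≈1.783857; u=0·1.161201+5/4·0.226045+1·1.783857≈2.066414; next y=4/5·(-2.161201)+3/4·2.066414≈-0.179151
n=4: y≈-0.179151, sp=-1, e=sp−y≈-0.820849; I≈-0.594804, D=e−e_prev≈-1.982050; u=0·(-0.820849)+5/4·(-0.594804)+1·(-1.982050)≈-2.725556; next y=4/5·(-0.179151)+3/4·(-2.725556)≈-2.187487
n=5: y≈-2.187487, sp=-1, e=sp−y≈1.187487; I≈0.592683, D=e−e_prev≈2.008337; u=0·1.187487+5/4·0.592683+1·2.008337≈2.749191; next y=4/5·(-2.187487)+3/4·2.749191≈0.311903
n=6: y≈0.311903, sp=-1, e=sp−y≈-1.311903; I≈-0.719220, D=e−e_prev≈-2.499390; u=0·(-1.311903)+5/4·(-0.719220)+1·(-2.499390)≈-3.398415; next y=4/5·0.311903+3/4·(-3.398415)≈-2.299289
n=7: y≈-2.299289, sp=-1, e=sp−y≈1.299289; I≈0.580069, D=e−e_prev≈2.611192; u=0·1.299289+5/4·0.580069+1·2.611192≈3.336279; next y=4/5·(-2.299289)+3/4·3.336279≈0.662778

0 -1 -2.250 0.000
1 -1 1.297 -1.688
2 -1 -2.479 -0.377
3 -1 2.066 -2.161
4 -1 -2.726 -0.179
5 -1 2.749 -2.187
6 -1 -3.398 0.312
7 -1 3.336 -2.299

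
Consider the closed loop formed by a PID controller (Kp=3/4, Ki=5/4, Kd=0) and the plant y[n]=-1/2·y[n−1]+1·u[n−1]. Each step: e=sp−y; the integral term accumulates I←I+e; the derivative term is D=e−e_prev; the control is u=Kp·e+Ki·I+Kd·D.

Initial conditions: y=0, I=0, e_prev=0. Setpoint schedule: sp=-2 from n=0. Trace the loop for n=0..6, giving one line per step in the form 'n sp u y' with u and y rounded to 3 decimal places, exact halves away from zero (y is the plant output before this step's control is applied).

0 -2 -4.000 0.000
1 -2 1.500 -4.000
2 -2 -11.000 3.500
3 -2 14.625 -12.750
4 -2 -39.438 21.000
5 -2 73.688 -49.938
6 -2 -163.578 98.656

(exact arithmetic carried between steps; '≈' marks a value shown rounded to 6 d.p. or computed from one; I and e_prev carry over from the previous line; the table rounds u and y to 3 d.p., halves away from zero)
n=0: y=0, sp=-2, e=sp−y=-2; I=-2, D=e−e_prev=-2; u=3/4·(-2)+5/4·(-2)+0·(-2)=-4; next y=-1/2·0+1·(-4)=-4
n=1: y=-4, sp=-2, e=sp−y=2; I=0, D=e−e_prev=4; u=3/4·2+5/4·0+0·4=1.5; next y=-1/2·(-4)+1·1.5=3.5
n=2: y=3.5, sp=-2, e=sp−y=-5.5; I=-5.5, D=e−e_prev=-7.5; u=3/4·(-5.5)+5/4·(-5.5)+0·(-7.5)=-11; next y=-1/2·3.5+1·(-11)=-12.75
n=3: y=-12.75, sp=-2, e=sp−y=10.75; I=5.25, D=e−e_prev=16.25; u=3/4·10.75+5/4·5.25+0·16.25=14.625; next y=-1/2·(-12.75)+1·14.625=21
n=4: y=21, sp=-2, e=sp−y=-23; I=-17.75, D=e−e_prev=-33.75; u=3/4·(-23)+5/4·(-17.75)+0·(-33.75)=-39.4375; next y=-1/2·21+1·(-39.4375)=-49.9375
n=5: y=-49.9375, sp=-2, e=sp−y=47.9375; I=30.1875, D=e−e_prev=70.9375; u=3/4·47.9375+5/4·30.1875+0·70.9375=73.6875; next y=-1/2·(-49.9375)+1·73.6875=98.65625
n=6: y=98.65625, sp=-2, e=sp−y=-100.65625; I=-70.46875, D=e−e_prev=-148.59375; u=3/4·(-100.65625)+5/4·(-70.46875)+0·(-148.59375)=-163.578125; next y=-1/2·98.65625+1·(-163.578125)=-212.90625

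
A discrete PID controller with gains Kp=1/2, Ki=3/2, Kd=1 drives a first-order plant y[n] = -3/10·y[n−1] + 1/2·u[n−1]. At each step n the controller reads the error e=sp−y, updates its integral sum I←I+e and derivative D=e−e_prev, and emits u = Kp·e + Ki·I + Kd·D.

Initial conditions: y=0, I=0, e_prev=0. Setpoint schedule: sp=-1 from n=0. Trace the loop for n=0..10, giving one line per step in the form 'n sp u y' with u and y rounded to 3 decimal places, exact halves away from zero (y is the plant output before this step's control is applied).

0 -1 -3.000 0.000
1 -1 1.000 -1.500
2 -1 -7.100 0.950
3 -1 6.780 -3.835
4 -1 -18.879 4.541
5 -1 27.212 -10.802
6 -1 -56.372 16.847
7 -1 94.766 -33.240
8 -1 -178.746 57.355
9 -1 316.120 -106.580
10 -1 -579.286 190.034

(exact arithmetic carried between steps; '≈' marks a value shown rounded to 6 d.p. or computed from one; I and e_prev carry over from the previous line; the table rounds u and y to 3 d.p., halves away from zero)
n=0: y=0, sp=-1, e=sp−y=-1; I=-1, D=e−e_prev=-1; u=1/2·(-1)+3/2·(-1)+1·(-1)=-3; next y=-3/10·0+1/2·(-3)=-1.5
n=1: y=-1.5, sp=-1, e=sp−y=0.5; I=-0.5, D=e−e_prev=1.5; u=1/2·0.5+3/2·(-0.5)+1·1.5=1; next y=-3/10·(-1.5)+1/2·1=0.95
n=2: y=0.95, sp=-1, e=sp−y=-1.95; I=-2.45, D=e−e_prev=-2.45; u=1/2·(-1.95)+3/2·(-2.45)+1·(-2.45)=-7.1; next y=-3/10·0.95+1/2·(-7.1)=-3.835
n=3: y=-3.835, sp=-1, e=sp−y=2.835; I=0.385, D=e−e_prev=4.785; u=1/2·2.835+3/2·0.385+1·4.785=6.78; next y=-3/10·(-3.835)+1/2·6.78=4.5405
n=4: y=4.5405, sp=-1, e=sp−y=-5.5405; I=-5.1555, D=e−e_prev=-8.3755; u=1/2·(-5.5405)+3/2·(-5.1555)+1·(-8.3755)=-18.879; next y=-3/10·4.5405+1/2·(-18.879)=-10.80165
n=5: y=-10.80165, sp=-1, e=sp−y=9.80165; I=4.64615, D=e−e_prev=15.34215; u=1/2·9.80165+3/2·4.64615+1·15.34215=27.2122; next y=-3/10·(-10.80165)+1/2·27.2122=16.846595
n=6: y=16.846595, sp=-1, e=sp−y=-17.846595; I=-13.200445, D=e−e_prev=-27.648245; u=1/2·(-17.846595)+3/2·(-13.200445)+1·(-27.648245)=-56.37221; next y=-3/10·16.846595+1/2·(-56.37221)≈-33.240084
n=7: y≈-33.240084, sp=-1, e=sp−y≈32.240084; I≈19.039639, D=e−e_prev≈50.086679; u=1/2·32.240084+3/2·19.039639+1·50.086679≈94.766178; next y=-3/10·(-33.240084)+1/2·94.766178≈57.355114
n=8: y≈57.355114, sp=-1, e=sp−y≈-58.355114; I≈-39.315476, D=e−e_prev≈-90.595198; u=1/2·(-58.355114)+3/2·(-39.315476)+1·(-90.595198)≈-178.745968; next y=-3/10·57.355114+1/2·(-178.745968)≈-106.579518
n=9: y≈-106.579518, sp=-1, e=sp−y≈105.579518; I≈66.264043, D=e−e_prev≈163.934632; u=1/2·105.579518+3/2·66.264043+1·163.934632≈316.120455; next y=-3/10·(-106.579518)+1/2·316.120455≈190.034083
n=10: y≈190.034083, sp=-1, e=sp−y≈-191.034083; I≈-124.770040, D=e−e_prev≈-296.613601; u=1/2·(-191.034083)+3/2·(-124.770040)+1·(-296.613601)≈-579.285703; next y=-3/10·190.034083+1/2·(-579.285703)≈-346.653077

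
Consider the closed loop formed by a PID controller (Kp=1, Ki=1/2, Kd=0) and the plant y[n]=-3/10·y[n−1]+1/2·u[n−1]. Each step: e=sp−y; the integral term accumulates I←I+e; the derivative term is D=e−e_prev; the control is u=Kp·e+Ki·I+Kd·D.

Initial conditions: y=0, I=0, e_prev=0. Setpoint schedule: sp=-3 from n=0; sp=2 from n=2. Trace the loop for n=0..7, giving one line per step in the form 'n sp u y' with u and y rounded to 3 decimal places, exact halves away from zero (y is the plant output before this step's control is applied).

0 -3 -4.500 0.000
1 -3 -2.625 -2.250
2 2 2.081 -0.638
3 2 0.596 1.232
4 2 2.935 -0.072
5 2 1.630 1.489
6 2 3.567 0.368
7 2 2.426 1.673

(exact arithmetic carried between steps; '≈' marks a value shown rounded to 6 d.p. or computed from one; I and e_prev carry over from the previous line; the table rounds u and y to 3 d.p., halves away from zero)
n=0: y=0, sp=-3, e=sp−y=-3; I=-3, D=e−e_prev=-3; u=1·(-3)+1/2·(-3)+0·(-3)=-4.5; next y=-3/10·0+1/2·(-4.5)=-2.25
n=1: y=-2.25, sp=-3, e=sp−y=-0.75; I=-3.75, D=e−e_prev=2.25; u=1·(-0.75)+1/2·(-3.75)+0·2.25=-2.625; next y=-3/10·(-2.25)+1/2·(-2.625)=-0.6375
n=2: y=-0.6375, sp=2, e=sp−y=2.6375; I=-1.1125, D=e−e_prev=3.3875; u=1·2.6375+1/2·(-1.1125)+0·3.3875=2.08125; next y=-3/10·(-0.6375)+1/2·2.08125=1.231875
n=3: y=1.231875, sp=2, e=sp−y=0.768125; I=-0.344375, D=e−e_prev=-1.869375; u=1·0.768125+1/2·(-0.344375)+0·(-1.869375)≈0.595938; next y=-3/10·1.231875+1/2·0.595938≈-0.071594
n=4: y≈-0.071594, sp=2, e=sp−y≈2.071594; I≈1.727219, D=e−e_prev≈1.303469; u=1·2.071594+1/2·1.727219+0·1.303469≈2.935203; next y=-3/10·(-0.071594)+1/2·2.935203≈1.489080
n=5: y≈1.489080, sp=2, e=sp−y≈0.510920; I≈2.238139, D=e−e_prev≈-1.560673; u=1·0.510920+1/2·2.238139+0·(-1.560673)≈1.629990; next y=-3/10·1.489080+1/2·1.629990≈0.368271
n=6: y≈0.368271, sp=2, e=sp−y≈1.631729; I≈3.869868, D=e−e_prev≈1.120809; u=1·1.631729+1/2·3.869868+0·1.120809≈3.566663; next y=-3/10·0.368271+1/2·3.566663≈1.672850
n=7: y≈1.672850, sp=2, e=sp−y≈0.327150; I≈4.197018, D=e−e_prev≈-1.304579; u=1·0.327150+1/2·4.197018+0·(-1.304579)≈2.425659; next y=-3/10·1.672850+1/2·2.425659≈0.710974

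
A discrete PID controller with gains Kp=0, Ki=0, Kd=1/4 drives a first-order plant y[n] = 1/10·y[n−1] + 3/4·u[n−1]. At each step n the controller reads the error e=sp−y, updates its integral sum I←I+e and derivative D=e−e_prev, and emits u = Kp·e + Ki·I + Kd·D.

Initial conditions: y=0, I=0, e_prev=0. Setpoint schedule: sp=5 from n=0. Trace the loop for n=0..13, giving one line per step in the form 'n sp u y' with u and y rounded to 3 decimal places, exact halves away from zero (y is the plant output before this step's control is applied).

0 5 1.250 0.000
1 5 -0.234 0.938
2 5 0.255 -0.082
3 5 -0.066 0.183
4 5 0.054 -0.031
5 5 -0.017 0.037
6 5 0.012 -0.009
7 5 -0.004 0.008
8 5 0.003 -0.002
9 5 -0.001 0.002
10 5 0.001 -0.001
11 5 0.000 0.000
12 5 0.000 0.000
13 5 0.000 0.000

(exact arithmetic carried between steps; '≈' marks a value shown rounded to 6 d.p. or computed from one; I and e_prev carry over from the previous line; the table rounds u and y to 3 d.p., halves away from zero)
n=0: y=0, sp=5, e=sp−y=5; I=5, D=e−e_prev=5; u=0·5+0·5+1/4·5=1.25; next y=1/10·0+3/4·1.25=0.9375
n=1: y=0.9375, sp=5, e=sp−y=4.0625; I=9.0625, D=e−e_prev=-0.9375; u=0·4.0625+0·9.0625+1/4·(-0.9375)=-0.234375; next y=1/10·0.9375+3/4·(-0.234375)≈-0.082031
n=2: y≈-0.082031, sp=5, e=sp−y≈5.082031; I≈14.144531, D=e−e_prev≈1.019531; u=0·5.082031+0·14.144531+1/4·1.019531≈0.254883; next y=1/10·(-0.082031)+3/4·0.254883≈0.182959
n=3: y≈0.182959, sp=5, e=sp−y≈4.817041; I≈18.961572, D=e−e_prev≈-0.264990; u=0·4.817041+0·18.961572+1/4·(-0.264990)≈-0.066248; next y=1/10·0.182959+3/4·(-0.066248)≈-0.031390
n=4: y≈-0.031390, sp=5, e=sp−y≈5.031390; I≈23.992962, D=e−e_prev≈0.214349; u=0·5.031390+0·23.992962+1/4·0.214349≈0.053587; next y=1/10·(-0.031390)+3/4·0.053587≈0.037051
n=5: y≈0.037051, sp=5, e=sp−y≈4.962949; I≈28.955911, D=e−e_prev≈-0.068441; u=0·4.962949+0·28.955911+1/4·(-0.068441)≈-0.017110; next y=1/10·0.037051+3/4·(-0.017110)≈-0.009128
n=6: y≈-0.009128, sp=5, e=sp−y≈5.009128; I≈33.965038, D=e−e_prev≈0.046179; u=0·5.009128+0·33.965038+1/4·0.046179≈0.011545; next y=1/10·(-0.009128)+3/4·0.011545≈0.007746
n=7: y≈0.007746, sp=5, e=sp−y≈4.992254; I≈38.957292, D=e−e_prev≈-0.016873; u=0·4.992254+0·38.957292+1/4·(-0.016873)≈-0.004218; next y=1/10·0.007746+3/4·(-0.004218)≈-0.002389
n=8: y≈-0.002389, sp=5, e=sp−y≈5.002389; I≈43.959682, D=e−e_prev≈0.010135; u=0·5.002389+0·43.959682+1/4·0.010135≈0.002534; next y=1/10·(-0.002389)+3/4·0.002534≈0.001661
n=9: y≈0.001661, sp=5, e=sp−y≈4.998339; I≈48.958020, D=e−e_prev≈-0.004051; u=0·4.998339+0·48.958020+1/4·(-0.004051)≈-0.001013; next y=1/10·0.001661+3/4·(-0.001013)≈-0.000593
n=10: y≈-0.000593, sp=5, e=sp−y≈5.000593; I≈53.958614, D=e−e_prev≈0.002255; u=0·5.000593+0·53.958614+1/4·0.002255≈0.000564; next y=1/10·(-0.000593)+3/4·0.000564≈0.000363
n=11: y≈0.000363, sp=5, e=sp−y≈4.999637; I≈58.958250, D=e−e_prev≈-0.000957; u=0·4.999637+0·58.958250+1/4·(-0.000957)≈-0.000239; next y=1/10·0.000363+3/4·(-0.000239)≈-0.000143
n=12: y≈-0.000143, sp=5, e=sp−y≈5.000143; I≈63.958393, D=e−e_prev≈0.000506; u=0·5.000143+0·63.958393+1/4·0.000506≈0.000127; next y=1/10·(-0.000143)+3/4·0.000127≈0.000081
n=13: y≈0.000081, sp=5, e=sp−y≈4.999919; I≈68.958312, D=e−e_prev≈-0.000224; u=0·4.999919+0·68.958312+1/4·(-0.000224)≈-0.000056; next y=1/10·0.000081+3/4·(-0.000056)≈-0.000034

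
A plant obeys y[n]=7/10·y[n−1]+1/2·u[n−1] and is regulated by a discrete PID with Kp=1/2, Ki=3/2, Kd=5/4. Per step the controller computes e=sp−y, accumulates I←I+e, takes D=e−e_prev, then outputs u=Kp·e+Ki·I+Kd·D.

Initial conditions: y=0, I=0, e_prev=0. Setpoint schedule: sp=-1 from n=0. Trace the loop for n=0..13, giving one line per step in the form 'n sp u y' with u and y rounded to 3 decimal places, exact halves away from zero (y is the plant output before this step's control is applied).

0 -1 -3.250 0.000
1 -1 1.781 -1.625
2 -1 -3.791 -0.247
3 -1 2.722 -2.069
4 -1 -4.392 -0.087
5 -1 3.768 -2.257
6 -1 -5.382 0.304
7 -1 4.906 -2.478
8 -1 -6.743 0.718
9 -1 6.333 -2.869
10 -1 -8.435 1.158
11 -1 8.198 -3.407
12 -1 -10.541 1.714
13 -1 10.590 -4.071

(exact arithmetic carried between steps; '≈' marks a value shown rounded to 6 d.p. or computed from one; I and e_prev carry over from the previous line; the table rounds u and y to 3 d.p., halves away from zero)
n=0: y=0, sp=-1, e=sp−y=-1; I=-1, D=e−e_prev=-1; u=1/2·(-1)+3/2·(-1)+5/4·(-1)=-3.25; next y=7/10·0+1/2·(-3.25)=-1.625
n=1: y=-1.625, sp=-1, e=sp−y=0.625; I=-0.375, D=e−e_prev=1.625; u=1/2·0.625+3/2·(-0.375)+5/4·1.625=1.78125; next y=7/10·(-1.625)+1/2·1.78125=-0.246875
n=2: y=-0.246875, sp=-1, e=sp−y=-0.753125; I=-1.128125, D=e−e_prev=-1.378125; u=1/2·(-0.753125)+3/2·(-1.128125)+5/4·(-1.378125)≈-3.791406; next y=7/10·(-0.246875)+1/2·(-3.791406)≈-2.068516
n=3: y≈-2.068516, sp=-1, e=sp−y≈1.068516; I≈-0.059609, D=e−e_prev≈1.821641; u=1/2·1.068516+3/2·(-0.059609)+5/4·1.821641≈2.721895; next y=7/10·(-2.068516)+1/2·2.721895≈-0.087014
n=4: y≈-0.087014, sp=-1, e=sp−y≈-0.912986; I≈-0.972596, D=e−e_prev≈-1.981502; u=1/2·(-0.912986)+3/2·(-0.972596)+5/4·(-1.981502)≈-4.392264; next y=7/10·(-0.087014)+1/2·(-4.392264)≈-2.257042
n=5: y≈-2.257042, sp=-1, e=sp−y≈1.257042; I≈0.284446, D=e−e_prev≈2.170028; u=1/2·1.257042+3/2·0.284446+5/4·2.170028≈3.767725; next y=7/10·(-2.257042)+1/2·3.767725≈0.303933
n=6: y≈0.303933, sp=-1, e=sp−y≈-1.303933; I≈-1.019487, D=e−e_prev≈-2.560975; u=1/2·(-1.303933)+3/2·(-1.019487)+5/4·(-2.560975)≈-5.382416; next y=7/10·0.303933+1/2·(-5.382416)≈-2.478455
n=7: y≈-2.478455, sp=-1, e=sp−y≈1.478455; I≈0.458968, D=e−e_prev≈2.782388; u=1/2·1.478455+3/2·0.458968+5/4·2.782388≈4.905664; next y=7/10·(-2.478455)+1/2·4.905664≈0.717913
n=8: y≈0.717913, sp=-1, e=sp−y≈-1.717913; I≈-1.258946, D=e−e_prev≈-3.196368; u=1/2·(-1.717913)+3/2·(-1.258946)+5/4·(-3.196368)≈-6.742836; next y=7/10·0.717913+1/2·(-6.742836)≈-2.868879
n=9: y≈-2.868879, sp=-1, e=sp−y≈1.868879; I≈0.609933, D=e−e_prev≈3.586792; u=1/2·1.868879+3/2·0.609933+5/4·3.586792≈6.332828; next y=7/10·(-2.868879)+1/2·6.332828≈1.158199
n=10: y≈1.158199, sp=-1, e=sp−y≈-2.158199; I≈-1.548267, D=e−e_prev≈-4.027078; u=1/2·(-2.158199)+3/2·(-1.548267)+5/4·(-4.027078)≈-8.435346; next y=7/10·1.158199+1/2·(-8.435346)≈-3.406934
n=11: y≈-3.406934, sp=-1, e=sp−y≈2.406934; I≈0.858667, D=e−e_prev≈4.565133; u=1/2·2.406934+3/2·0.858667+5/4·4.565133≈8.197884; next y=7/10·(-3.406934)+1/2·8.197884≈1.714088
n=12: y≈1.714088, sp=-1, e=sp−y≈-2.714088; I≈-1.855421, D=e−e_prev≈-5.121022; u=1/2·(-2.714088)+3/2·(-1.855421)+5/4·(-5.121022)≈-10.541454; next y=7/10·1.714088+1/2·(-10.541454)≈-4.070865
n=13: y≈-4.070865, sp=-1, e=sp−y≈3.070865; I≈1.215444, D=e−e_prev≈5.784953; u=1/2·3.070865+3/2·1.215444+5/4·5.784953≈10.589790; next y=7/10·(-4.070865)+1/2·10.589790≈2.445289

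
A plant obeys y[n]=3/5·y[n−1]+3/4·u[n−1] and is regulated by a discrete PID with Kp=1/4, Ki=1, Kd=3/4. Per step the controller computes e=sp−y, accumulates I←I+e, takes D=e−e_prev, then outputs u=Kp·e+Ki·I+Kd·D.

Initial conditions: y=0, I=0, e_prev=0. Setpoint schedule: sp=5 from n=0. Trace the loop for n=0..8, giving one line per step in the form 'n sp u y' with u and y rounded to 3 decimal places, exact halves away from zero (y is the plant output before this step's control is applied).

(exact arithmetic carried between steps; '≈' marks a value shown rounded to 6 d.p. or computed from one; I and e_prev carry over from the previous line; the table rounds u and y to 3 d.p., halves away from zero)
n=0: y=0, sp=5, e=sp−y=5; I=5, D=e−e_prev=5; u=1/4·5+1·5+3/4·5=10; next y=3/5·0+3/4·10=7.5
n=1: y=7.5, sp=5, e=sp−y=-2.5; I=2.5, D=e−e_prev=-7.5; u=1/4·(-2.5)+1·2.5+3/4·(-7.5)=-3.75; next y=3/5·7.5+3/4·(-3.75)=1.6875
n=2: y=1.6875, sp=5, e=sp−y=3.3125; I=5.8125, D=e−e_prev=5.8125; u=1/4·3.3125+1·5.8125+3/4·5.8125=11; next y=3/5·1.6875+3/4·11=9.2625
n=3: y=9.2625, sp=5, e=sp−y=-4.2625; I=1.55, D=e−e_prev=-7.575; u=1/4·(-4.2625)+1·1.55+3/4·(-7.575)=-5.196875; next y=3/5·9.2625+3/4·(-5.196875)≈1.659844
n=4: y≈1.659844, sp=5, e=sp−y≈3.340156; I≈4.890156, D=e−e_prev≈7.602656; u=1/4·3.340156+1·4.890156+3/4·7.602656≈11.427188; next y=3/5·1.659844+3/4·11.427188≈9.566297
n=5: y≈9.566297, sp=5, e=sp−y≈-4.566297; I≈0.323859, D=e−e_prev≈-7.906453; u=1/4·(-4.566297)+1·0.323859+3/4·(-7.906453)≈-6.747555; next y=3/5·9.566297+3/4·(-6.747555)≈0.679112
n=6: y≈0.679112, sp=5, e=sp−y≈4.320888; I≈4.644747, D=e−e_prev≈8.887185; u=1/4·4.320888+1·4.644747+3/4·8.887185≈12.390358; next y=3/5·0.679112+3/4·12.390358≈9.700236
n=7: y≈9.700236, sp=5, e=sp−y≈-4.700236; I≈-0.055488, D=e−e_prev≈-9.021124; u=1/4·(-4.700236)+1·(-0.055488)+3/4·(-9.021124)≈-7.996390; next y=3/5·9.700236+3/4·(-7.996390)≈-0.177151
n=8: y≈-0.177151, sp=5, e=sp−y≈5.177151; I≈5.121663, D=e−e_prev≈9.877387; u=1/4·5.177151+1·5.121663+3/4·9.877387≈13.823990; next y=3/5·(-0.177151)+3/4·13.823990≈10.261702

0 5 10.000 0.000
1 5 -3.750 7.500
2 5 11.000 1.688
3 5 -5.197 9.263
4 5 11.427 1.660
5 5 -6.748 9.566
6 5 12.390 0.679
7 5 -7.996 9.700
8 5 13.824 -0.177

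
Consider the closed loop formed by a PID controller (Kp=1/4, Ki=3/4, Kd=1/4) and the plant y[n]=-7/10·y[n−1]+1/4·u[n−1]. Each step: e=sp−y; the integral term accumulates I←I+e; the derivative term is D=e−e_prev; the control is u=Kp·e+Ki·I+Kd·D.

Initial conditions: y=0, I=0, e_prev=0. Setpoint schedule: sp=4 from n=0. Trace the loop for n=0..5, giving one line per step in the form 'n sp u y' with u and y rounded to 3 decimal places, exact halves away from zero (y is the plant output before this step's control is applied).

0 4 5.000 0.000
1 4 5.438 1.250
2 4 8.770 0.484
3 4 9.504 1.853
4 4 12.424 1.079
5 4 12.831 2.351

(exact arithmetic carried between steps; '≈' marks a value shown rounded to 6 d.p. or computed from one; I and e_prev carry over from the previous line; the table rounds u and y to 3 d.p., halves away from zero)
n=0: y=0, sp=4, e=sp−y=4; I=4, D=e−e_prev=4; u=1/4·4+3/4·4+1/4·4=5; next y=-7/10·0+1/4·5=1.25
n=1: y=1.25, sp=4, e=sp−y=2.75; I=6.75, D=e−e_prev=-1.25; u=1/4·2.75+3/4·6.75+1/4·(-1.25)=5.4375; next y=-7/10·1.25+1/4·5.4375=0.484375
n=2: y=0.484375, sp=4, e=sp−y=3.515625; I=10.265625, D=e−e_prev=0.765625; u=1/4·3.515625+3/4·10.265625+1/4·0.765625≈8.769531; next y=-7/10·0.484375+1/4·8.769531≈1.853320
n=3: y≈1.853320, sp=4, e=sp−y≈2.146680; I≈12.412305, D=e−e_prev≈-1.368945; u=1/4·2.146680+3/4·12.412305+1/4·(-1.368945)≈9.503662; next y=-7/10·1.853320+1/4·9.503662≈1.078591
n=4: y≈1.078591, sp=4, e=sp−y≈2.921409; I≈15.333713, D=e−e_prev≈0.774729; u=1/4·2.921409+3/4·15.333713+1/4·0.774729≈12.424319; next y=-7/10·1.078591+1/4·12.424319≈2.351066
n=5: y≈2.351066, sp=4, e=sp−y≈1.648934; I≈16.982647, D=e−e_prev≈-1.272475; u=1/4·1.648934+3/4·16.982647+1/4·(-1.272475)≈12.831100; next y=-7/10·2.351066+1/4·12.831100≈1.562029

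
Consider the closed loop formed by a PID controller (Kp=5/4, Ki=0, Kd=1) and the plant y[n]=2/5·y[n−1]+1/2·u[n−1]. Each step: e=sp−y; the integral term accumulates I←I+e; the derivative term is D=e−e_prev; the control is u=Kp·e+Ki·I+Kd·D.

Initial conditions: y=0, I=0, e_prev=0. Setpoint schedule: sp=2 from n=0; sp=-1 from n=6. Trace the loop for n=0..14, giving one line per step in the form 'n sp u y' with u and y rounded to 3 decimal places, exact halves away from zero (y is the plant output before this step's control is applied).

(exact arithmetic carried between steps; '≈' marks a value shown rounded to 6 d.p. or computed from one; I and e_prev carry over from the previous line; the table rounds u and y to 3 d.p., halves away from zero)
n=0: y=0, sp=2, e=sp−y=2; I=2, D=e−e_prev=2; u=5/4·2+0·2+1·2=4.5; next y=2/5·0+1/2·4.5=2.25
n=1: y=2.25, sp=2, e=sp−y=-0.25; I=1.75, D=e−e_prev=-2.25; u=5/4·(-0.25)+0·1.75+1·(-2.25)=-2.5625; next y=2/5·2.25+1/2·(-2.5625)=-0.38125
n=2: y=-0.38125, sp=2, e=sp−y=2.38125; I=4.13125, D=e−e_prev=2.63125; u=5/4·2.38125+0·4.13125+1·2.63125≈5.607813; next y=2/5·(-0.38125)+1/2·5.607813≈2.651406
n=3: y≈2.651406, sp=2, e=sp−y≈-0.651406; I≈3.479844, D=e−e_prev≈-3.032656; u=5/4·(-0.651406)+0·3.479844+1·(-3.032656)≈-3.846914; next y=2/5·2.651406+1/2·(-3.846914)≈-0.862895
n=4: y≈-0.862895, sp=2, e=sp−y≈2.862895; I≈6.342738, D=e−e_prev≈3.514301; u=5/4·2.862895+0·6.342738+1·3.514301≈7.092919; next y=2/5·(-0.862895)+1/2·7.092919≈3.201302
n=5: y≈3.201302, sp=2, e=sp−y≈-1.201302; I≈5.141437, D=e−e_prev≈-4.064196; u=5/4·(-1.201302)+0·5.141437+1·(-4.064196)≈-5.565823; next y=2/5·3.201302+1/2·(-5.565823)≈-1.502391
n=6: y≈-1.502391, sp=-1, e=sp−y≈0.502391; I≈5.643828, D=e−e_prev≈1.703693; u=5/4·0.502391+0·5.643828+1·1.703693≈2.331681; next y=2/5·(-1.502391)+1/2·2.331681≈0.564884
n=7: y≈0.564884, sp=-1, e=sp−y≈-1.564884; I≈4.078943, D=e−e_prev≈-2.067275; u=5/4·(-1.564884)+0·4.078943+1·(-2.067275)≈-4.023381; next y=2/5·0.564884+1/2·(-4.023381)≈-1.785737
n=8: y≈-1.785737, sp=-1, e=sp−y≈0.785737; I≈4.864680, D=e−e_prev≈2.350621; u=5/4·0.785737+0·4.864680+1·2.350621≈3.332792; next y=2/5·(-1.785737)+1/2·3.332792≈0.952101
n=9: y≈0.952101, sp=-1, e=sp−y≈-1.952101; I≈2.912579, D=e−e_prev≈-2.737838; u=5/4·(-1.952101)+0·2.912579+1·(-2.737838)≈-5.177964; next y=2/5·0.952101+1/2·(-5.177964)≈-2.208142
n=10: y≈-2.208142, sp=-1, e=sp−y≈1.208142; I≈4.120720, D=e−e_prev≈3.160243; u=5/4·1.208142+0·4.120720+1·3.160243≈4.670420; next y=2/5·(-2.208142)+1/2·4.670420≈1.451953
n=11: y≈1.451953, sp=-1, e=sp−y≈-2.451953; I≈1.668767, D=e−e_prev≈-3.660095; u=5/4·(-2.451953)+0·1.668767+1·(-3.660095)≈-6.725037; next y=2/5·1.451953+1/2·(-6.725037)≈-2.781737
n=12: y≈-2.781737, sp=-1, e=sp−y≈1.781737; I≈3.450504, D=e−e_prev≈4.233690; u=5/4·1.781737+0·3.450504+1·4.233690≈6.460861; next y=2/5·(-2.781737)+1/2·6.460861≈2.117736
n=13: y≈2.117736, sp=-1, e=sp−y≈-3.117736; I≈0.332768, D=e−e_prev≈-4.899473; u=5/4·(-3.117736)+0·0.332768+1·(-4.899473)≈-8.796643; next y=2/5·2.117736+1/2·(-8.796643)≈-3.551227
n=14: y≈-3.551227, sp=-1, e=sp−y≈2.551227; I≈2.883995, D=e−e_prev≈5.668963; u=5/4·2.551227+0·2.883995+1·5.668963≈8.857997; next y=2/5·(-3.551227)+1/2·8.857997≈3.008508

0 2 4.500 0.000
1 2 -2.563 2.250
2 2 5.608 -0.381
3 2 -3.847 2.651
4 2 7.093 -0.863
5 2 -5.566 3.201
6 -1 2.332 -1.502
7 -1 -4.023 0.565
8 -1 3.333 -1.786
9 -1 -5.178 0.952
10 -1 4.670 -2.208
11 -1 -6.725 1.452
12 -1 6.461 -2.782
13 -1 -8.797 2.118
14 -1 8.858 -3.551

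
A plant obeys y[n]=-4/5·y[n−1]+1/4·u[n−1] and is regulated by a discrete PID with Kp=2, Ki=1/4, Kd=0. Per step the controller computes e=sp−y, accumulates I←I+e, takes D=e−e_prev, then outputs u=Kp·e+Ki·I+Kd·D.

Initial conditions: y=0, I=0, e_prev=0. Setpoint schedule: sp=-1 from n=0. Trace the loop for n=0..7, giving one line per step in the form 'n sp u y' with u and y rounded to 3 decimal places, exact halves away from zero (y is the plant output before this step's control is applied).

(exact arithmetic carried between steps; '≈' marks a value shown rounded to 6 d.p. or computed from one; I and e_prev carry over from the previous line; the table rounds u and y to 3 d.p., halves away from zero)
n=0: y=0, sp=-1, e=sp−y=-1; I=-1, D=e−e_prev=-1; u=2·(-1)+1/4·(-1)+0·(-1)=-2.25; next y=-4/5·0+1/4·(-2.25)=-0.5625
n=1: y=-0.5625, sp=-1, e=sp−y=-0.4375; I=-1.4375, D=e−e_prev=0.5625; u=2·(-0.4375)+1/4·(-1.4375)+0·0.5625=-1.234375; next y=-4/5·(-0.5625)+1/4·(-1.234375)≈0.141406
n=2: y≈0.141406, sp=-1, e=sp−y≈-1.141406; I≈-2.578906, D=e−e_prev≈-0.703906; u=2·(-1.141406)+1/4·(-2.578906)+0·(-0.703906)≈-2.927539; next y=-4/5·0.141406+1/4·(-2.927539)≈-0.845010
n=3: y≈-0.845010, sp=-1, e=sp−y≈-0.154990; I≈-2.733896, D=e−e_prev≈0.986416; u=2·(-0.154990)+1/4·(-2.733896)+0·0.986416≈-0.993455; next y=-4/5·(-0.845010)+1/4·(-0.993455)≈0.427644
n=4: y≈0.427644, sp=-1, e=sp−y≈-1.427644; I≈-4.161541, D=e−e_prev≈-1.272654; u=2·(-1.427644)+1/4·(-4.161541)+0·(-1.272654)≈-3.895673; next y=-4/5·0.427644+1/4·(-3.895673)≈-1.316034
n=5: y≈-1.316034, sp=-1, e=sp−y≈0.316034; I≈-3.845507, D=e−e_prev≈1.743678; u=2·0.316034+1/4·(-3.845507)+0·1.743678≈-0.329309; next y=-4/5·(-1.316034)+1/4·(-0.329309)≈0.970500
n=6: y≈0.970500, sp=-1, e=sp−y≈-1.970500; I≈-5.816007, D=e−e_prev≈-2.286533; u=2·(-1.970500)+1/4·(-5.816007)+0·(-2.286533)≈-5.395001; next y=-4/5·0.970500+1/4·(-5.395001)≈-2.125150
n=7: y≈-2.125150, sp=-1, e=sp−y≈1.125150; I≈-4.690857, D=e−e_prev≈3.095650; u=2·1.125150+1/4·(-4.690857)+0·3.095650≈1.077586; next y=-4/5·(-2.125150)+1/4·1.077586≈1.969516

0 -1 -2.250 0.000
1 -1 -1.234 -0.563
2 -1 -2.928 0.141
3 -1 -0.993 -0.845
4 -1 -3.896 0.428
5 -1 -0.329 -1.316
6 -1 -5.395 0.970
7 -1 1.078 -2.125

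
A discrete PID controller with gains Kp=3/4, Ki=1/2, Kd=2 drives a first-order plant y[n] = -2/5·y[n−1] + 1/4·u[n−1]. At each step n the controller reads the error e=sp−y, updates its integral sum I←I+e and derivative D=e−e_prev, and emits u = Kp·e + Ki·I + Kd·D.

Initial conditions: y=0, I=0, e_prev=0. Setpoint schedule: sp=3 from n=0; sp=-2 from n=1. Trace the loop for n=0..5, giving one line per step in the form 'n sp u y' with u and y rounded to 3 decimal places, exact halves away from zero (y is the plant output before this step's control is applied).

(exact arithmetic carried between steps; '≈' marks a value shown rounded to 6 d.p. or computed from one; I and e_prev carry over from the previous line; the table rounds u and y to 3 d.p., halves away from zero)
n=0: y=0, sp=3, e=sp−y=3; I=3, D=e−e_prev=3; u=3/4·3+1/2·3+2·3=9.75; next y=-2/5·0+1/4·9.75=2.4375
n=1: y=2.4375, sp=-2, e=sp−y=-4.4375; I=-1.4375, D=e−e_prev=-7.4375; u=3/4·(-4.4375)+1/2·(-1.4375)+2·(-7.4375)=-18.921875; next y=-2/5·2.4375+1/4·(-18.921875)≈-5.705469
n=2: y≈-5.705469, sp=-2, e=sp−y≈3.705469; I≈2.267969, D=e−e_prev≈8.142969; u=3/4·3.705469+1/2·2.267969+2·8.142969≈20.199023; next y=-2/5·(-5.705469)+1/4·20.199023≈7.331943
n=3: y≈7.331943, sp=-2, e=sp−y≈-9.331943; I≈-7.063975, D=e−e_prev≈-13.037412; u=3/4·(-9.331943)+1/2·(-7.063975)+2·(-13.037412)≈-36.605769; next y=-2/5·7.331943+1/4·(-36.605769)≈-12.084220
n=4: y≈-12.084220, sp=-2, e=sp−y≈10.084220; I≈3.020245, D=e−e_prev≈19.416163; u=3/4·10.084220+1/2·3.020245+2·19.416163≈47.905613; next y=-2/5·(-12.084220)+1/4·47.905613≈16.810091
n=5: y≈16.810091, sp=-2, e=sp−y≈-18.810091; I≈-15.789846, D=e−e_prev≈-28.894311; u=3/4·(-18.810091)+1/2·(-15.789846)+2·(-28.894311)≈-79.791113; next y=-2/5·16.810091+1/4·(-79.791113)≈-26.671815

0 3 9.750 0.000
1 -2 -18.922 2.438
2 -2 20.199 -5.705
3 -2 -36.606 7.332
4 -2 47.906 -12.084
5 -2 -79.791 16.810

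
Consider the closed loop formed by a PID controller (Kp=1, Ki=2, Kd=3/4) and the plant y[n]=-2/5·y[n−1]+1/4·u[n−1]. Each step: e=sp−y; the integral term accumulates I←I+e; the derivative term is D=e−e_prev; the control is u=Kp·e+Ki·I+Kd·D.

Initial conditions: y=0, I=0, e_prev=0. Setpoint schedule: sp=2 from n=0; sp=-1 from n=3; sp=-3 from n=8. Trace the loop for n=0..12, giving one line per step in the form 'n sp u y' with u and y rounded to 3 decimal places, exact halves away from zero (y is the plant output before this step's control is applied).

0 2 7.500 0.000
1 2 2.969 1.875
2 2 11.686 -0.008
3 -1 -7.957 2.925
4 -1 11.457 -3.159
5 -1 -16.114 4.128
6 -1 15.873 -5.680
7 -1 -26.822 6.240
8 -3 18.044 -9.202
9 -3 -44.859 8.192
10 -3 30.864 -14.491
11 -3 -68.180 13.512
12 -3 54.657 -22.450

(exact arithmetic carried between steps; '≈' marks a value shown rounded to 6 d.p. or computed from one; I and e_prev carry over from the previous line; the table rounds u and y to 3 d.p., halves away from zero)
n=0: y=0, sp=2, e=sp−y=2; I=2, D=e−e_prev=2; u=1·2+2·2+3/4·2=7.5; next y=-2/5·0+1/4·7.5=1.875
n=1: y=1.875, sp=2, e=sp−y=0.125; I=2.125, D=e−e_prev=-1.875; u=1·0.125+2·2.125+3/4·(-1.875)=2.96875; next y=-2/5·1.875+1/4·2.96875≈-0.007813
n=2: y≈-0.007813, sp=2, e=sp−y≈2.007813; I≈4.132813, D=e−e_prev≈1.882813; u=1·2.007813+2·4.132813+3/4·1.882813≈11.685547; next y=-2/5·(-0.007813)+1/4·11.685547≈2.924512
n=3: y≈2.924512, sp=-1, e=sp−y≈-3.924512; I≈0.208301, D=e−e_prev≈-5.932324; u=1·(-3.924512)+2·0.208301+3/4·(-5.932324)≈-7.957153; next y=-2/5·2.924512+1/4·(-7.957153)≈-3.159093
n=4: y≈-3.159093, sp=-1, e=sp−y≈2.159093; I≈2.367394, D=e−e_prev≈6.083605; u=1·2.159093+2·2.367394+3/4·6.083605≈11.456584; next y=-2/5·(-3.159093)+1/4·11.456584≈4.127783
n=5: y≈4.127783, sp=-1, e=sp−y≈-5.127783; I≈-2.760389, D=e−e_prev≈-7.286876; u=1·(-5.127783)+2·(-2.760389)+3/4·(-7.286876)≈-16.113719; next y=-2/5·4.127783+1/4·(-16.113719)≈-5.679543
n=6: y≈-5.679543, sp=-1, e=sp−y≈4.679543; I≈1.919154, D=e−e_prev≈9.807326; u=1·4.679543+2·1.919154+3/4·9.807326≈15.873345; next y=-2/5·(-5.679543)+1/4·15.873345≈6.240154
n=7: y≈6.240154, sp=-1, e=sp−y≈-7.240154; I≈-5.321000, D=e−e_prev≈-11.919697; u=1·(-7.240154)+2·(-5.321000)+3/4·(-11.919697)≈-26.821926; next y=-2/5·6.240154+1/4·(-26.821926)≈-9.201543
n=8: y≈-9.201543, sp=-3, e=sp−y≈6.201543; I≈0.880543, D=e−e_prev≈13.441696; u=1·6.201543+2·0.880543+3/4·13.441696≈18.043901; next y=-2/5·(-9.201543)+1/4·18.043901≈8.191592
n=9: y≈8.191592, sp=-3, e=sp−y≈-11.191592; I≈-10.311049, D=e−e_prev≈-17.393135; u=1·(-11.191592)+2·(-10.311049)+3/4·(-17.393135)≈-44.858543; next y=-2/5·8.191592+1/4·(-44.858543)≈-14.491273
n=10: y≈-14.491273, sp=-3, e=sp−y≈11.491273; I≈1.180223, D=e−e_prev≈22.682865; u=1·11.491273+2·1.180223+3/4·22.682865≈30.863868; next y=-2/5·(-14.491273)+1/4·30.863868≈13.512476
n=11: y≈13.512476, sp=-3, e=sp−y≈-16.512476; I≈-15.332253, D=e−e_prev≈-28.003749; u=1·(-16.512476)+2·(-15.332253)+3/4·(-28.003749)≈-68.179794; next y=-2/5·13.512476+1/4·(-68.179794)≈-22.449939
n=12: y≈-22.449939, sp=-3, e=sp−y≈19.449939; I≈4.117686, D=e−e_prev≈35.962415; u=1·19.449939+2·4.117686+3/4·35.962415≈54.657122; next y=-2/5·(-22.449939)+1/4·54.657122≈22.644256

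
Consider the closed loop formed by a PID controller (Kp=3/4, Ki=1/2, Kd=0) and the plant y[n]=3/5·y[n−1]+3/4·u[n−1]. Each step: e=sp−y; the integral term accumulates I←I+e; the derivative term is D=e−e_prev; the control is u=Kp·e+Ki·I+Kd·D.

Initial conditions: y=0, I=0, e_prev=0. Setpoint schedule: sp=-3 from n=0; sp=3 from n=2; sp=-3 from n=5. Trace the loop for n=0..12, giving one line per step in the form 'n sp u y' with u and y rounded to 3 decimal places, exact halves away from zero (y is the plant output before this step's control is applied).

0 -3 -3.750 0.000
1 -3 -1.734 -2.813
2 3 5.892 -2.988
3 3 1.868 2.626
4 3 1.617 2.977
5 -3 -5.899 2.999
6 -3 -1.869 -2.625
7 -3 -1.617 -2.977
8 -3 -1.601 -2.999
9 -3 -1.600 -3.000
10 -3 -1.600 -3.000
11 -3 -1.600 -3.000
12 -3 -1.600 -3.000

(exact arithmetic carried between steps; '≈' marks a value shown rounded to 6 d.p. or computed from one; I and e_prev carry over from the previous line; the table rounds u and y to 3 d.p., halves away from zero)
n=0: y=0, sp=-3, e=sp−y=-3; I=-3, D=e−e_prev=-3; u=3/4·(-3)+1/2·(-3)+0·(-3)=-3.75; next y=3/5·0+3/4·(-3.75)=-2.8125
n=1: y=-2.8125, sp=-3, e=sp−y=-0.1875; I=-3.1875, D=e−e_prev=2.8125; u=3/4·(-0.1875)+1/2·(-3.1875)+0·2.8125=-1.734375; next y=3/5·(-2.8125)+3/4·(-1.734375)≈-2.988281
n=2: y≈-2.988281, sp=3, e=sp−y≈5.988281; I≈2.800781, D=e−e_prev≈6.175781; u=3/4·5.988281+1/2·2.800781+0·6.175781≈5.891602; next y=3/5·(-2.988281)+3/4·5.891602≈2.625732
n=3: y≈2.625732, sp=3, e=sp−y≈0.374268; I≈3.175049, D=e−e_prev≈-5.614014; u=3/4·0.374268+1/2·3.175049+0·(-5.614014)≈1.868225; next y=3/5·2.625732+3/4·1.868225≈2.976608
n=4: y≈2.976608, sp=3, e=sp−y≈0.023392; I≈3.198441, D=e−e_prev≈-0.350876; u=3/4·0.023392+1/2·3.198441+0·(-0.350876)≈1.616764; next y=3/5·2.976608+3/4·1.616764≈2.998538
n=5: y≈2.998538, sp=-3, e=sp−y≈-5.998538; I≈-2.800097, D=e−e_prev≈-6.021930; u=3/4·(-5.998538)+1/2·(-2.800097)+0·(-6.021930)≈-5.898952; next y=3/5·2.998538+3/4·(-5.898952)≈-2.625091
n=6: y≈-2.625091, sp=-3, e=sp−y≈-0.374909; I≈-3.175006, D=e−e_prev≈5.623629; u=3/4·(-0.374909)+1/2·(-3.175006)+0·5.623629≈-1.868685; next y=3/5·(-2.625091)+3/4·(-1.868685)≈-2.976568
n=7: y≈-2.976568, sp=-3, e=sp−y≈-0.023432; I≈-3.198438, D=e−e_prev≈0.351477; u=3/4·(-0.023432)+1/2·(-3.198438)+0·0.351477≈-1.616793; next y=3/5·(-2.976568)+3/4·(-1.616793)≈-2.998536
n=8: y≈-2.998536, sp=-3, e=sp−y≈-0.001464; I≈-3.199902, D=e−e_prev≈0.021967; u=3/4·(-0.001464)+1/2·(-3.199902)+0·0.021967≈-1.601050; next y=3/5·(-2.998536)+3/4·(-1.601050)≈-2.999908
n=9: y≈-2.999908, sp=-3, e=sp−y≈-0.000092; I≈-3.199994, D=e−e_prev≈0.001373; u=3/4·(-0.000092)+1/2·(-3.199994)+0·0.001373≈-1.600066; next y=3/5·(-2.999908)+3/4·(-1.600066)≈-2.999994
n=10: y≈-2.999994, sp=-3, e=sp−y≈-0.000006; I≈-3.200000, D=e−e_prev≈0.000086; u=3/4·(-0.000006)+1/2·(-3.200000)+0·0.000086≈-1.600004; next y=3/5·(-2.999994)+3/4·(-1.600004)≈-3.000000
n=11: y≈-3.000000, sp=-3, e=sp−y≈0.000000; I≈-3.200000, D=e−e_prev≈0.000005; u=3/4·0.000000+1/2·(-3.200000)+0·0.000005≈-1.600000; next y=3/5·(-3.000000)+3/4·(-1.600000)≈-3.000000
n=12: y≈-3.000000, sp=-3, e=sp−y≈0.000000; I≈-3.200000, D=e−e_prev≈0.000000; u=3/4·0.000000+1/2·(-3.200000)+0·0.000000≈-1.600000; next y=3/5·(-3.000000)+3/4·(-1.600000)≈-3.000000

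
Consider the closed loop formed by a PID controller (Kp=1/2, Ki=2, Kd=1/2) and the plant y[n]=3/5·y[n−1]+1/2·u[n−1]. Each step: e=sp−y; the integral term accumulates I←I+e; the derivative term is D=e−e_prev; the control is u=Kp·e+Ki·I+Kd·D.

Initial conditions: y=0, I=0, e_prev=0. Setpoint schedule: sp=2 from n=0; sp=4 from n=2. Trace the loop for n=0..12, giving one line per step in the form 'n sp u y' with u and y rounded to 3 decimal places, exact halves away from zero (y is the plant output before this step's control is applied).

(exact arithmetic carried between steps; '≈' marks a value shown rounded to 6 d.p. or computed from one; I and e_prev carry over from the previous line; the table rounds u and y to 3 d.p., halves away from zero)
n=0: y=0, sp=2, e=sp−y=2; I=2, D=e−e_prev=2; u=1/2·2+2·2+1/2·2=6; next y=3/5·0+1/2·6=3
n=1: y=3, sp=2, e=sp−y=-1; I=1, D=e−e_prev=-3; u=1/2·(-1)+2·1+1/2·(-3)=0; next y=3/5·3+1/2·0=1.8
n=2: y=1.8, sp=4, e=sp−y=2.2; I=3.2, D=e−e_prev=3.2; u=1/2·2.2+2·3.2+1/2·3.2=9.1; next y=3/5·1.8+1/2·9.1=5.63
n=3: y=5.63, sp=4, e=sp−y=-1.63; I=1.57, D=e−e_prev=-3.83; u=1/2·(-1.63)+2·1.57+1/2·(-3.83)=0.41; next y=3/5·5.63+1/2·0.41=3.583
n=4: y=3.583, sp=4, e=sp−y=0.417; I=1.987, D=e−e_prev=2.047; u=1/2·0.417+2·1.987+1/2·2.047=5.206; next y=3/5·3.583+1/2·5.206=4.7528
n=5: y=4.7528, sp=4, e=sp−y=-0.7528; I=1.2342, D=e−e_prev=-1.1698; u=1/2·(-0.7528)+2·1.2342+1/2·(-1.1698)=1.5071; next y=3/5·4.7528+1/2·1.5071=3.60523
n=6: y=3.60523, sp=4, e=sp−y=0.39477; I=1.62897, D=e−e_prev=1.14757; u=1/2·0.39477+2·1.62897+1/2·1.14757=4.02911; next y=3/5·3.60523+1/2·4.02911=4.177693
n=7: y=4.177693, sp=4, e=sp−y=-0.177693; I=1.451277, D=e−e_prev=-0.572463; u=1/2·(-0.177693)+2·1.451277+1/2·(-0.572463)=2.527476; next y=3/5·4.177693+1/2·2.527476≈3.770354
n=8: y≈3.770354, sp=4, e=sp−y≈0.229646; I≈1.680923, D=e−e_prev≈0.407339; u=1/2·0.229646+2·1.680923+1/2·0.407339≈3.680339; next y=3/5·3.770354+1/2·3.680339≈4.102382
n=9: y≈4.102382, sp=4, e=sp−y≈-0.102382; I≈1.578541, D=e−e_prev≈-0.332028; u=1/2·(-0.102382)+2·1.578541+1/2·(-0.332028)≈2.939878; next y=3/5·4.102382+1/2·2.939878≈3.931368
n=10: y≈3.931368, sp=4, e=sp−y≈0.068632; I≈1.647173, D=e−e_prev≈0.171014; u=1/2·0.068632+2·1.647173+1/2·0.171014≈3.414170; next y=3/5·3.931368+1/2·3.414170≈4.065906
n=11: y≈4.065906, sp=4, e=sp−y≈-0.065906; I≈1.581268, D=e−e_prev≈-0.134538; u=1/2·(-0.065906)+2·1.581268+1/2·(-0.134538)≈3.062314; next y=3/5·4.065906+1/2·3.062314≈3.970700
n=12: y≈3.970700, sp=4, e=sp−y≈0.029300; I≈1.610567, D=e−e_prev≈0.095205; u=1/2·0.029300+2·1.610567+1/2·0.095205≈3.283387; next y=3/5·3.970700+1/2·3.283387≈4.024114

0 2 6.000 0.000
1 2 0.000 3.000
2 4 9.100 1.800
3 4 0.410 5.630
4 4 5.206 3.583
5 4 1.507 4.753
6 4 4.029 3.605
7 4 2.527 4.178
8 4 3.680 3.770
9 4 2.940 4.102
10 4 3.414 3.931
11 4 3.062 4.066
12 4 3.283 3.971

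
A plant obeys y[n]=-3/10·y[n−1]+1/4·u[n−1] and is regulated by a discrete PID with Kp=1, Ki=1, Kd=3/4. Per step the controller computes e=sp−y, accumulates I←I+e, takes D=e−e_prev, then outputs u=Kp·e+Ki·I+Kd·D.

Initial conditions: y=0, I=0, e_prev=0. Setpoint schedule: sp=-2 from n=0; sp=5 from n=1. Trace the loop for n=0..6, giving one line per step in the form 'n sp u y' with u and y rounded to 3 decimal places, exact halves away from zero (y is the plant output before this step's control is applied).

0 -2 -5.500 0.000
1 5 17.031 -1.375
2 5 0.500 4.670
3 5 21.716 -1.276
4 5 4.041 5.812
5 5 26.544 -0.733
6 5 6.498 6.856

(exact arithmetic carried between steps; '≈' marks a value shown rounded to 6 d.p. or computed from one; I and e_prev carry over from the previous line; the table rounds u and y to 3 d.p., halves away from zero)
n=0: y=0, sp=-2, e=sp−y=-2; I=-2, D=e−e_prev=-2; u=1·(-2)+1·(-2)+3/4·(-2)=-5.5; next y=-3/10·0+1/4·(-5.5)=-1.375
n=1: y=-1.375, sp=5, e=sp−y=6.375; I=4.375, D=e−e_prev=8.375; u=1·6.375+1·4.375+3/4·8.375=17.03125; next y=-3/10·(-1.375)+1/4·17.03125≈4.670313
n=2: y≈4.670313, sp=5, e=sp−y≈0.329688; I≈4.704688, D=e−e_prev≈-6.045313; u=1·0.329688+1·4.704688+3/4·(-6.045313)≈0.500391; next y=-3/10·4.670313+1/4·0.500391≈-1.275996
n=3: y≈-1.275996, sp=5, e=sp−y≈6.275996; I≈10.980684, D=e−e_prev≈5.946309; u=1·6.275996+1·10.980684+3/4·5.946309≈21.716411; next y=-3/10·(-1.275996)+1/4·21.716411≈5.811902
n=4: y≈5.811902, sp=5, e=sp−y≈-0.811902; I≈10.168782, D=e−e_prev≈-7.087898; u=1·(-0.811902)+1·10.168782+3/4·(-7.087898)≈4.040957; next y=-3/10·5.811902+1/4·4.040957≈-0.733331
n=5: y≈-0.733331, sp=5, e=sp−y≈5.733331; I≈15.902113, D=e−e_prev≈6.545233; u=1·5.733331+1·15.902113+3/4·6.545233≈26.544369; next y=-3/10·(-0.733331)+1/4·26.544369≈6.856092
n=6: y≈6.856092, sp=5, e=sp−y≈-1.856092; I≈14.046022, D=e−e_prev≈-7.589423; u=1·(-1.856092)+1·14.046022+3/4·(-7.589423)≈6.497863; next y=-3/10·6.856092+1/4·6.497863≈-0.432362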